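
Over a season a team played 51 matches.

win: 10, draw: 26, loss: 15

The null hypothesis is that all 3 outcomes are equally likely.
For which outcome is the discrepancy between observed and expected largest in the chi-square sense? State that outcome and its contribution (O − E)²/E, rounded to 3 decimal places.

draw, 4.765

Expected count for each of the 3 categories: 51/3 = 17.
win: (10 − 17)²/17 = 49/17 = 2.8824
draw: (26 − 17)²/17 = 81/17 = 4.7647
loss: (15 − 17)²/17 = 4/17 = 0.2353
The largest term is for draw: 4.765.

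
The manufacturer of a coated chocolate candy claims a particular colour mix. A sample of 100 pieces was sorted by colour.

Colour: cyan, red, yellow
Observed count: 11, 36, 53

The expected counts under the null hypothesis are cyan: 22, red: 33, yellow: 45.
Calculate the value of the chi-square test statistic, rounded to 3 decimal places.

cyan: (11 − 22)²/22 = 121/22 = 5.5000
red: (36 − 33)²/33 = 9/33 = 0.2727
yellow: (53 − 45)²/45 = 64/45 = 1.4222
Sum = 7.195

7.195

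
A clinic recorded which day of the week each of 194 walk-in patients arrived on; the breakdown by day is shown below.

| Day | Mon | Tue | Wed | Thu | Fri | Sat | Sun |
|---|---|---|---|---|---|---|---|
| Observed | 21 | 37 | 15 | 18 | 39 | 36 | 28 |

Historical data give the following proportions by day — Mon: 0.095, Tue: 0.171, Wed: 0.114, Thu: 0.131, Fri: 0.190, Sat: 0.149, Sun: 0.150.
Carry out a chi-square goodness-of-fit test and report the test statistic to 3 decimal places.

7.159

Expected counts E_i = n·p_i: 194×0.095 = 18.43, 194×0.171 = 33.174, 194×0.114 = 22.116, 194×0.131 = 25.414, 194×0.190 = 36.86, 194×0.149 = 28.906, 194×0.150 = 29.1.
cat         O        E   (O−E)²/E
Mon        21    18.43     0.3584
Tue        37   33.174     0.4413
Wed        15   22.116     2.2896
Thu        18   25.414     2.1629
Fri        39    36.86     0.1242
Sat        36   28.906     1.7410
Sun        28     29.1     0.0416
Sum = 7.159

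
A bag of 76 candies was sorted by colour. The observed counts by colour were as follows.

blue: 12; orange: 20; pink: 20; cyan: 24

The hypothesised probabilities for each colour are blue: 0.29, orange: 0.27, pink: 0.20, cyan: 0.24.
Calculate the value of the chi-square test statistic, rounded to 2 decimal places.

Expected counts E_i = n·p_i: 76×0.29 = 22.04, 76×0.27 = 20.52, 76×0.20 = 15.2, 76×0.24 = 18.24.
χ² = (12−22.04)²/22.04 + (20−20.52)²/20.52 + (20−15.2)²/15.2 + (24−18.24)²/18.24
   = 4.574 + 0.013 + 1.516 + 1.819
Sum = 7.92

7.92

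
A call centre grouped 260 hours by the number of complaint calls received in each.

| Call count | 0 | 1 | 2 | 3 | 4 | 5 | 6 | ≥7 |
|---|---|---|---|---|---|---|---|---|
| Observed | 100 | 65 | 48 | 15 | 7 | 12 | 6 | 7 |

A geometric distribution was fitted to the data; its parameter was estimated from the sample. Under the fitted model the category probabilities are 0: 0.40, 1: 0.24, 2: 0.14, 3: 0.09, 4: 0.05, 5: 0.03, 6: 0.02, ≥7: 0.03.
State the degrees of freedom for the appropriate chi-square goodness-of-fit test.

There are k = 8 categories and 1 parameter estimated from the data, so df = 8 − 1 − 1 = 6.

6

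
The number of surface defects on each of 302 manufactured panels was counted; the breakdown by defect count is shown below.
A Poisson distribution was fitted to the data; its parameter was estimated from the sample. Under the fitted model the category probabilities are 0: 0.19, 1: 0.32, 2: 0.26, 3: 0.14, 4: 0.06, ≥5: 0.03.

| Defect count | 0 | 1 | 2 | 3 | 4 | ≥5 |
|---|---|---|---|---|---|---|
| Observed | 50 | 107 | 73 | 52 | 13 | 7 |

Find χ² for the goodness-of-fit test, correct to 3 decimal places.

6.598

Expected counts E_i = n·p_i: 302×0.19 = 57.38, 302×0.32 = 96.64, 302×0.26 = 78.52, 302×0.14 = 42.28, 302×0.06 = 18.12, 302×0.03 = 9.06.
cat         O        E   (O−E)²/E
0          50    57.38     0.9492
1         107    96.64     1.1106
2          73    78.52     0.3881
3          52    42.28     2.2346
4          13    18.12     1.4467
≥5          7     9.06     0.4684
Sum = 6.598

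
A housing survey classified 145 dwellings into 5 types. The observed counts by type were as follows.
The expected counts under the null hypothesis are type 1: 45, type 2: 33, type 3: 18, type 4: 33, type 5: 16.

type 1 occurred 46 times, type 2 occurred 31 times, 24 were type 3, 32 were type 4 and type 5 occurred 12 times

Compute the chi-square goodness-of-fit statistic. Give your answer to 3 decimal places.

χ² = (46−45)²/45 + (31−33)²/33 + (24−18)²/18 + (32−33)²/33 + (12−16)²/16
   = 0.0222 + 0.1212 + 2.0000 + 0.0303 + 1.0000
Sum = 3.174

3.174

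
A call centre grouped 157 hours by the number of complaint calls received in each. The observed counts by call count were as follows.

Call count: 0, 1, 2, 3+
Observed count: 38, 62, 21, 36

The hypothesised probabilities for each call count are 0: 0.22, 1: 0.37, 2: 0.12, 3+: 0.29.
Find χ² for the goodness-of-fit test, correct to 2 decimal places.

Expected counts E_i = n·p_i: 157×0.22 = 34.54, 157×0.37 = 58.09, 157×0.12 = 18.84, 157×0.29 = 45.53.
0: (38 − 34.54)²/34.54 = 11.9716/34.54 = 0.347
1: (62 − 58.09)²/58.09 = 15.2881/58.09 = 0.263
2: (21 − 18.84)²/18.84 = 4.6656/18.84 = 0.248
3+: (36 − 45.53)²/45.53 = 90.8209/45.53 = 1.995
Sum = 2.85

2.85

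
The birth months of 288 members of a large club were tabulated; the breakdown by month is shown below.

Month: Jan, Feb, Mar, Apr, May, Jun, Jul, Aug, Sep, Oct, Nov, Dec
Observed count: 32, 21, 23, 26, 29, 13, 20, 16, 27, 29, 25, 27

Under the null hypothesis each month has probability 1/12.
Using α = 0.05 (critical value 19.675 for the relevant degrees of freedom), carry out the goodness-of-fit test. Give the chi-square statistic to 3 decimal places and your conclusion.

Under H₀ each category has probability 1/12, so each expected count is 288/12 = 24.
χ² = (32−24)²/24 + (21−24)²/24 + (23−24)²/24 + (26−24)²/24 + (29−24)²/24 + (13−24)²/24 + (20−24)²/24 + (16−24)²/24 + (27−24)²/24 + (29−24)²/24 + (25−24)²/24 + (27−24)²/24
   = 2.6667 + 0.3750 + 0.0417 + 0.1667 + 1.0417 + 5.0417 + 0.6667 + 2.6667 + 0.3750 + 1.0417 + 0.0417 + 0.3750
Sum = 14.500
df = 11. Since 14.500 < 19.675, we do not reject H₀.

14.500; do not reject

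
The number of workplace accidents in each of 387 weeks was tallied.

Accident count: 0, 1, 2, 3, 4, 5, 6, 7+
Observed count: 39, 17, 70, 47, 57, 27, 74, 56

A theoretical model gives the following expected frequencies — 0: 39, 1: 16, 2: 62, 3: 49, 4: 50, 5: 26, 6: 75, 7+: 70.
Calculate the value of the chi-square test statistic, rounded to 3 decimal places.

5.008

0: (39 − 39)²/39 = 0/39 = 0.0000
1: (17 − 16)²/16 = 1/16 = 0.0625
2: (70 − 62)²/62 = 64/62 = 1.0323
3: (47 − 49)²/49 = 4/49 = 0.0816
4: (57 − 50)²/50 = 49/50 = 0.9800
5: (27 − 26)²/26 = 1/26 = 0.0385
6: (74 − 75)²/75 = 1/75 = 0.0133
7+: (56 − 70)²/70 = 196/70 = 2.8000
Sum = 5.008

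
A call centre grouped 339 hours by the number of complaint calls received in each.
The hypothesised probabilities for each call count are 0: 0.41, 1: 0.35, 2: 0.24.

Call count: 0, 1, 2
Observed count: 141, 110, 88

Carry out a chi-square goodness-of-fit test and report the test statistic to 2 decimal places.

Expected counts E_i = n·p_i: 339×0.41 = 138.99, 339×0.35 = 118.65, 339×0.24 = 81.36.
χ² = (141−138.99)²/138.99 + (110−118.65)²/118.65 + (88−81.36)²/81.36
   = 0.029 + 0.631 + 0.542
Sum = 1.20

1.20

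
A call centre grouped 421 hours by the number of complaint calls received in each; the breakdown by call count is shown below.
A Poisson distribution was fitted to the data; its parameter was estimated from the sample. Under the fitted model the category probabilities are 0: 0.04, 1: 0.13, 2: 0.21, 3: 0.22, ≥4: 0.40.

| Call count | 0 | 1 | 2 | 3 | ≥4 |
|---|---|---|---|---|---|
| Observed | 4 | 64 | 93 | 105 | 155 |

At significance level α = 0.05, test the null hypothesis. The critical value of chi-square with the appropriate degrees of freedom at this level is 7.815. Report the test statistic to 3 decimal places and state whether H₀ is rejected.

14.320; reject

Expected counts E_i = n·p_i: 421×0.04 = 16.84, 421×0.13 = 54.73, 421×0.21 = 88.41, 421×0.22 = 92.62, 421×0.40 = 168.4.
χ² = (4−16.84)²/16.84 + (64−54.73)²/54.73 + (93−88.41)²/88.41 + (105−92.62)²/92.62 + (155−168.4)²/168.4
   = 9.7901 + 1.5701 + 0.2383 + 1.6548 + 1.0663
Sum = 14.320
df = 3. Since 14.320 > 7.815, we reject H₀.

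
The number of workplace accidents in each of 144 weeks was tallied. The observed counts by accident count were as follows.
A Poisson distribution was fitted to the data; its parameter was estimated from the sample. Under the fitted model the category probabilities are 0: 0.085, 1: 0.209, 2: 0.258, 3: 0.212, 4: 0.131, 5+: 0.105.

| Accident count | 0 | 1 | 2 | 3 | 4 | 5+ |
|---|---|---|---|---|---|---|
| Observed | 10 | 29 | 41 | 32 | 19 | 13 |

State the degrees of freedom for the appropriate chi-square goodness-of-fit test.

There are k = 6 categories and 1 parameter estimated from the data, so df = 6 − 1 − 1 = 4.

4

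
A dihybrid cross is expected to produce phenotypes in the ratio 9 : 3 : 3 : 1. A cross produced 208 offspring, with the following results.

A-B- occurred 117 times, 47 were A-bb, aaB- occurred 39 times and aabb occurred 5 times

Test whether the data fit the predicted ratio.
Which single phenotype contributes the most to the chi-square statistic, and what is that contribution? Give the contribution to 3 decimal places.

aabb, 4.923

Ratio total = 16. Expected counts: 208×9/16 = 117, 208×3/16 = 39, 208×3/16 = 39, 208×1/16 = 13.
χ² = (117−117)²/117 + (47−39)²/39 + (39−39)²/39 + (5−13)²/13
   = 0.0000 + 1.6410 + 0.0000 + 4.9231
The largest term is for aabb: 4.923.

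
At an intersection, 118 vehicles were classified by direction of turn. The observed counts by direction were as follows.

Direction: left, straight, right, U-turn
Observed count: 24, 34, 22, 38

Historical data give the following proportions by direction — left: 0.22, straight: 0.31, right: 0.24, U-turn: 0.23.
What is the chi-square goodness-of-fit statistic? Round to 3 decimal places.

Expected counts E_i = n·p_i: 118×0.22 = 25.96, 118×0.31 = 36.58, 118×0.24 = 28.32, 118×0.23 = 27.14.
cat           O        E   (O−E)²/E
left         24    25.96     0.1480
straight     34    36.58     0.1820
right        22    28.32     1.4104
U-turn       38    27.14     4.3456
Sum = 6.086

6.086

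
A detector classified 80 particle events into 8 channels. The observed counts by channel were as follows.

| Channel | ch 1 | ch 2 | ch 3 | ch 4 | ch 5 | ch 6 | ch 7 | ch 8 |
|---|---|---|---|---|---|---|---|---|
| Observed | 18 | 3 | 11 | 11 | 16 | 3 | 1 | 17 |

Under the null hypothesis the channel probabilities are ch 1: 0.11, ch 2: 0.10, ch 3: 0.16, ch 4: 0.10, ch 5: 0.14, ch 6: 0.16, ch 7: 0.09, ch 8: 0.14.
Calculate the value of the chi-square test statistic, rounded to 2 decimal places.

32.02

Expected counts E_i = n·p_i: 80×0.11 = 8.8, 80×0.10 = 8, 80×0.16 = 12.8, 80×0.10 = 8, 80×0.14 = 11.2, 80×0.16 = 12.8, 80×0.09 = 7.2, 80×0.14 = 11.2.
cat         O        E   (O−E)²/E
ch 1       18      8.8      9.618
ch 2        3        8      3.125
ch 3       11     12.8      0.253
ch 4       11        8      1.125
ch 5       16     11.2      2.057
ch 6        3     12.8      7.503
ch 7        1      7.2      5.339
ch 8       17     11.2      3.004
Sum = 32.02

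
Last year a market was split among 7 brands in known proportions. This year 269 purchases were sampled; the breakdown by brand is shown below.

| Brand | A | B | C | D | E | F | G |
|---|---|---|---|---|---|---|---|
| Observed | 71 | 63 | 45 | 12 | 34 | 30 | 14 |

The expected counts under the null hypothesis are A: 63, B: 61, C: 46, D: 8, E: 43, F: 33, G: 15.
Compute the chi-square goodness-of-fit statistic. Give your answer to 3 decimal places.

5.326

cat         O        E   (O−E)²/E
A          71       63     1.0159
B          63       61     0.0656
C          45       46     0.0217
D          12        8     2.0000
E          34       43     1.8837
F          30       33     0.2727
G          14       15     0.0667
Sum = 5.326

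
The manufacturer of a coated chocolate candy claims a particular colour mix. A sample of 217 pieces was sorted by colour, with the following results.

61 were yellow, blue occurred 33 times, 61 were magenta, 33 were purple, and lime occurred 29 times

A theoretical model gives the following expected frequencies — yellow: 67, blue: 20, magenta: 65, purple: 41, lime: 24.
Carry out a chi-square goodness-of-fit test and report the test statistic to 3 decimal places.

11.836

cat          O        E   (O−E)²/E
yellow      61       67     0.5373
blue        33       20     8.4500
magenta     61       65     0.2462
purple      33       41     1.5610
lime        29       24     1.0417
Sum = 11.836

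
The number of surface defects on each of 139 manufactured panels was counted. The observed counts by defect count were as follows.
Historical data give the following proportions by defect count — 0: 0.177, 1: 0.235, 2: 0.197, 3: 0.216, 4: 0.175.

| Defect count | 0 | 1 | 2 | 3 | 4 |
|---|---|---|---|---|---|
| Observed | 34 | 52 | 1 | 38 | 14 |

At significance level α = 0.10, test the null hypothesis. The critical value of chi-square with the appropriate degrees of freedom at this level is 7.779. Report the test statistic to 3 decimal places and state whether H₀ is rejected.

Expected counts E_i = n·p_i: 139×0.177 = 24.603, 139×0.235 = 32.665, 139×0.197 = 27.383, 139×0.216 = 30.024, 139×0.175 = 24.325.
cat         O        E   (O−E)²/E
0          34   24.603     3.5891
1          52   32.665    11.4447
2           1   27.383    25.4195
3          38   30.024     2.1189
4          14   24.325     4.3826
Sum = 46.955
df = 4. Since 46.955 > 7.779, we reject H₀.

46.955; reject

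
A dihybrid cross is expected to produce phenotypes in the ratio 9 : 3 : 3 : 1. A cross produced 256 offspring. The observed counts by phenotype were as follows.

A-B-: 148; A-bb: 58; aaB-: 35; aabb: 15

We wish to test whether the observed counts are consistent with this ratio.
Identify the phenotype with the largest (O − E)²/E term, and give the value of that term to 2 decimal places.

Ratio total = 16. Expected counts: 256×9/16 = 144, 256×3/16 = 48, 256×3/16 = 48, 256×1/16 = 16.
A-B-: (148 − 144)²/144 = 16/144 = 0.111
A-bb: (58 − 48)²/48 = 100/48 = 2.083
aaB-: (35 − 48)²/48 = 169/48 = 3.521
aabb: (15 − 16)²/16 = 1/16 = 0.063
The largest term is for aaB-: 3.52.

aaB-, 3.52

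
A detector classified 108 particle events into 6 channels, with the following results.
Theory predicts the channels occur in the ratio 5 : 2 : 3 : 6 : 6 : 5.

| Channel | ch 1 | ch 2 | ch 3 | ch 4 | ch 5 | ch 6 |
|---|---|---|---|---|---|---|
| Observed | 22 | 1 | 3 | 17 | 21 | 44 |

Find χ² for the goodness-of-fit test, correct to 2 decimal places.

Ratio total = 27. Expected counts: 108×5/27 = 20, 108×2/27 = 8, 108×3/27 = 12, 108×6/27 = 24, 108×6/27 = 24, 108×5/27 = 20.
χ² = (22−20)²/20 + (1−8)²/8 + (3−12)²/12 + (17−24)²/24 + (21−24)²/24 + (44−20)²/20
   = 0.200 + 6.125 + 6.750 + 2.042 + 0.375 + 28.800
Sum = 44.29

44.29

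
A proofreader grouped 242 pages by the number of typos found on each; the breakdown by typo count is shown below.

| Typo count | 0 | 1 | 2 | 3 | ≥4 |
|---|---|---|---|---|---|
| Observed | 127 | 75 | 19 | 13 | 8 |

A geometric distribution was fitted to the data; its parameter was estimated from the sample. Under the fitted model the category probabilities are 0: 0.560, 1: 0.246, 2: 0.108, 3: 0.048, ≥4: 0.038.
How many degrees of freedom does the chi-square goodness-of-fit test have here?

There are k = 5 categories and 1 parameter estimated from the data, so df = 5 − 1 − 1 = 3.

3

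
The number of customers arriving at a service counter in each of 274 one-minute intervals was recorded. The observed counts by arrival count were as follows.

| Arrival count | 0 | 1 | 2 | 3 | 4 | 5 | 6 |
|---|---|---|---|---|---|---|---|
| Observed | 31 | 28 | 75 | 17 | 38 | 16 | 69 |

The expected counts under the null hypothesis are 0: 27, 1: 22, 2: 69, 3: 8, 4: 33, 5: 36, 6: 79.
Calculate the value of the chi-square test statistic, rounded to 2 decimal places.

26.01

χ² = (31−27)²/27 + (28−22)²/22 + (75−69)²/69 + (17−8)²/8 + (38−33)²/33 + (16−36)²/36 + (69−79)²/79
   = 0.593 + 1.636 + 0.522 + 10.125 + 0.758 + 11.111 + 1.266
Sum = 26.01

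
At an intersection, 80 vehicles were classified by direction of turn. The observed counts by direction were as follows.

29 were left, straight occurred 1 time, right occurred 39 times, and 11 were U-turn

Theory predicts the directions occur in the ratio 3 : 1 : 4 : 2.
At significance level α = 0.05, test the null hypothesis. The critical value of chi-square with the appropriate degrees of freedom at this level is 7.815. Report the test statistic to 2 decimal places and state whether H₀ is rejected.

Ratio total = 10. Expected counts: 80×3/10 = 24, 80×1/10 = 8, 80×4/10 = 32, 80×2/10 = 16.
left: (29 − 24)²/24 = 25/24 = 1.042
straight: (1 − 8)²/8 = 49/8 = 6.125
right: (39 − 32)²/32 = 49/32 = 1.531
U-turn: (11 − 16)²/16 = 25/16 = 1.563
Sum = 10.26
df = 3. Since 10.26 > 7.815, we reject H₀.

10.26; reject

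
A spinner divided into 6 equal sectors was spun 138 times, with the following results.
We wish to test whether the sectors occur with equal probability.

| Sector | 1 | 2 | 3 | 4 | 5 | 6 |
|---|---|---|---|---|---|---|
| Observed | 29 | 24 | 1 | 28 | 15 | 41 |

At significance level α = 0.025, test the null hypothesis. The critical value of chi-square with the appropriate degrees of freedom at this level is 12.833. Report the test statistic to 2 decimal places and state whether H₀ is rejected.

40.61; reject

Expected count for each of the 6 categories: 138/6 = 23.
χ² = (29−23)²/23 + (24−23)²/23 + (1−23)²/23 + (28−23)²/23 + (15−23)²/23 + (41−23)²/23
   = 1.565 + 0.043 + 21.043 + 1.087 + 2.783 + 14.087
Sum = 40.61
df = 5. Since 40.61 > 12.833, we reject H₀.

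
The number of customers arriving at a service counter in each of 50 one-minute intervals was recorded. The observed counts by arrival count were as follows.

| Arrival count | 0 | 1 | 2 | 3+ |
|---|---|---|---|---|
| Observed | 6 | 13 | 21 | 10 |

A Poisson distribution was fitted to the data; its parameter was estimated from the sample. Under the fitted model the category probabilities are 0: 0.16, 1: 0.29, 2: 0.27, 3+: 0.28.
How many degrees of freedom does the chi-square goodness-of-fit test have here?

There are k = 4 categories and 1 parameter estimated from the data, so df = 4 − 1 − 1 = 2.

2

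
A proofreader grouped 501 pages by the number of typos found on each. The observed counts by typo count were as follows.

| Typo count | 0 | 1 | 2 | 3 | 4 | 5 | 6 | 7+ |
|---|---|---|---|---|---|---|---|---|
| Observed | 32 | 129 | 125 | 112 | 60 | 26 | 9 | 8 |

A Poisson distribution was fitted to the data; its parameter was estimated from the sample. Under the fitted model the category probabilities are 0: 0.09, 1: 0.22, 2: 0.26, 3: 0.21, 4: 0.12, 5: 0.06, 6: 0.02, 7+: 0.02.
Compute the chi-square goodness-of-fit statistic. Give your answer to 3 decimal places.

Expected counts E_i = n·p_i: 501×0.09 = 45.09, 501×0.22 = 110.22, 501×0.26 = 130.26, 501×0.21 = 105.21, 501×0.12 = 60.12, 501×0.06 = 30.06, 501×0.02 = 10.02, 501×0.02 = 10.02.
cat         O        E   (O−E)²/E
0          32    45.09     3.8001
1         129   110.22     3.1999
2         125   130.26     0.2124
3         112   105.21     0.4382
4          60    60.12     0.0002
5          26    30.06     0.5484
6           9    10.02     0.1038
7+          8    10.02     0.4072
Sum = 8.710

8.710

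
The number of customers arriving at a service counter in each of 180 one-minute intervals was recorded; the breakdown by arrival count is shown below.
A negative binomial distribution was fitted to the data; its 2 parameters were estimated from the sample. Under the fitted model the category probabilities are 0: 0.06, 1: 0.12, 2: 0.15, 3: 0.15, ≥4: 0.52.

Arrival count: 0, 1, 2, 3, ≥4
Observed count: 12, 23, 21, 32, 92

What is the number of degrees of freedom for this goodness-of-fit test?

There are k = 5 categories and 2 parameters estimated from the data, so df = 5 − 1 − 2 = 2.

2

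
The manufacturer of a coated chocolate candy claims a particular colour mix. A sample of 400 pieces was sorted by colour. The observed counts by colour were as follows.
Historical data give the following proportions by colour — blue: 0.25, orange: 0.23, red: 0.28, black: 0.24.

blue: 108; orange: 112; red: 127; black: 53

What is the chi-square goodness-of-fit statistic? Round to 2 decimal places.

26.26

Expected counts E_i = n·p_i: 400×0.25 = 100, 400×0.23 = 92, 400×0.28 = 112, 400×0.24 = 96.
cat         O        E   (O−E)²/E
blue      108      100      0.640
orange    112       92      4.348
red       127      112      2.009
black      53       96     19.260
Sum = 26.26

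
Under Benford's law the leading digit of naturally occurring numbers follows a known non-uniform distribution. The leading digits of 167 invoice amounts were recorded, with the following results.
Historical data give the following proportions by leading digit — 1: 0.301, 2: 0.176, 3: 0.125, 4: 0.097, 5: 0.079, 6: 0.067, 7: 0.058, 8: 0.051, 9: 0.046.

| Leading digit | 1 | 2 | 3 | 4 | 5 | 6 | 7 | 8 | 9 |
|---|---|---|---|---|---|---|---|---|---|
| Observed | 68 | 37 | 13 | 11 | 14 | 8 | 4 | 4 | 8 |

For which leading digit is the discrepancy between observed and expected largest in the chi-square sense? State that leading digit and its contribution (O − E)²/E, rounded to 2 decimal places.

Expected counts E_i = n·p_i: 167×0.301 = 50.267, 167×0.176 = 29.392, 167×0.125 = 20.875, 167×0.097 = 16.199, 167×0.079 = 13.193, 167×0.067 = 11.189, 167×0.058 = 9.686, 167×0.051 = 8.517, 167×0.046 = 7.682.
1: (68 − 50.267)²/50.267 = 314.459289/50.267 = 6.256
2: (37 − 29.392)²/29.392 = 57.881664/29.392 = 1.969
3: (13 − 20.875)²/20.875 = 62.015625/20.875 = 2.971
4: (11 − 16.199)²/16.199 = 27.029601/16.199 = 1.669
5: (14 − 13.193)²/13.193 = 0.651249/13.193 = 0.049
6: (8 − 11.189)²/11.189 = 10.169721/11.189 = 0.909
7: (4 − 9.686)²/9.686 = 32.330596/9.686 = 3.338
8: (4 − 8.517)²/8.517 = 20.403289/8.517 = 2.396
9: (8 − 7.682)²/7.682 = 0.101124/7.682 = 0.013
The largest term is for 1: 6.26.

1, 6.26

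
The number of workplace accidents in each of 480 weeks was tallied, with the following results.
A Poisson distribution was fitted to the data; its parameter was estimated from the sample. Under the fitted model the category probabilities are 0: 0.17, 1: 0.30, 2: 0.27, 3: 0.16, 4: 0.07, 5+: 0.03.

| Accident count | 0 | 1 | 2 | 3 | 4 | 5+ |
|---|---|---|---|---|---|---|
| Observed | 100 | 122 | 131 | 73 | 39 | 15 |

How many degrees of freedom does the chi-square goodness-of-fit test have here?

4

There are k = 6 categories and 1 parameter estimated from the data, so df = 6 − 1 − 1 = 4.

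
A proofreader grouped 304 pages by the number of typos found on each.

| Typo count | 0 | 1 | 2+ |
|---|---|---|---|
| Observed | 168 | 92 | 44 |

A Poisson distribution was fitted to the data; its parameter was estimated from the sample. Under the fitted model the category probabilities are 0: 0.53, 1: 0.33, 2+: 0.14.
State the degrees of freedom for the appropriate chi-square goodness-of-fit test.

There are k = 3 categories and 1 parameter estimated from the data, so df = 3 − 1 − 1 = 1.

1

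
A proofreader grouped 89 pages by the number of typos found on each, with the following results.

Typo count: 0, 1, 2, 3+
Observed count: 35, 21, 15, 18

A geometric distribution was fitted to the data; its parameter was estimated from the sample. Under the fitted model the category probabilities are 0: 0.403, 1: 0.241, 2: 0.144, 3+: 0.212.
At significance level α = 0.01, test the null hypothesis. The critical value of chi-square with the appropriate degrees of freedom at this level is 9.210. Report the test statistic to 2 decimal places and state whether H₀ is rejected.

Expected counts E_i = n·p_i: 89×0.403 = 35.867, 89×0.241 = 21.449, 89×0.144 = 12.816, 89×0.212 = 18.868.
0: (35 − 35.867)²/35.867 = 0.751689/35.867 = 0.021
1: (21 − 21.449)²/21.449 = 0.201601/21.449 = 0.009
2: (15 − 12.816)²/12.816 = 4.769856/12.816 = 0.372
3+: (18 − 18.868)²/18.868 = 0.753424/18.868 = 0.040
Sum = 0.44
df = 2. Since 0.44 < 9.210, we do not reject H₀.

0.44; do not reject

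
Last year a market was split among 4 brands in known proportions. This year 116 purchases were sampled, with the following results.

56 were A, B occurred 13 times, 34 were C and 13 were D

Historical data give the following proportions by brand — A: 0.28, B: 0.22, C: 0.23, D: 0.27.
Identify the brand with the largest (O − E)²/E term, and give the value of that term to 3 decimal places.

Expected counts E_i = n·p_i: 116×0.28 = 32.48, 116×0.22 = 25.52, 116×0.23 = 26.68, 116×0.27 = 31.32.
χ² = (56−32.48)²/32.48 + (13−25.52)²/25.52 + (34−26.68)²/26.68 + (13−31.32)²/31.32
   = 17.0317 + 6.1423 + 2.0083 + 10.7159
The largest term is for A: 17.032.

A, 17.032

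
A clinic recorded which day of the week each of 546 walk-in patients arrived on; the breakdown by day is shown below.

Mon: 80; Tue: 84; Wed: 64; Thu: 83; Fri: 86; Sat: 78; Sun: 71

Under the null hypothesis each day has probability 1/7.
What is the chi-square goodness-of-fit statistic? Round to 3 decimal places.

Under H₀ each category has probability 1/7, so each expected count is 546/7 = 78.
χ² = (80−78)²/78 + (84−78)²/78 + (64−78)²/78 + (83−78)²/78 + (86−78)²/78 + (78−78)²/78 + (71−78)²/78
   = 0.0513 + 0.4615 + 2.5128 + 0.3205 + 0.8205 + 0.0000 + 0.6282
Sum = 4.795

4.795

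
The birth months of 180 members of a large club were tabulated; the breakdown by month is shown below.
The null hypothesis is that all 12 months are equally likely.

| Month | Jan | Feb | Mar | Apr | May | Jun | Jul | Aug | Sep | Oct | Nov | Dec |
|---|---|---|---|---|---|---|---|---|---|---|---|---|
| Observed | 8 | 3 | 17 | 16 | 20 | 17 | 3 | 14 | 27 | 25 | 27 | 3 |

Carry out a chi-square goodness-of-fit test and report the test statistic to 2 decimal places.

60.27

Under H₀ each category has probability 1/12, so each expected count is 180/12 = 15.
cat         O        E   (O−E)²/E
Jan         8       15      3.267
Feb         3       15      9.600
Mar        17       15      0.267
Apr        16       15      0.067
May        20       15      1.667
Jun        17       15      0.267
Jul         3       15      9.600
Aug        14       15      0.067
Sep        27       15      9.600
Oct        25       15      6.667
Nov        27       15      9.600
Dec         3       15      9.600
Sum = 60.27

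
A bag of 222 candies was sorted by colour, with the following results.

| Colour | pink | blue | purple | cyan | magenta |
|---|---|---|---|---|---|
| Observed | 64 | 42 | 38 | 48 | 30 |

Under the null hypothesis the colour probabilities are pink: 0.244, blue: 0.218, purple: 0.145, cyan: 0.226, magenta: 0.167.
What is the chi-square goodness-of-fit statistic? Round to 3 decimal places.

5.122

Expected counts E_i = n·p_i: 222×0.244 = 54.168, 222×0.218 = 48.396, 222×0.145 = 32.19, 222×0.226 = 50.172, 222×0.167 = 37.074.
χ² = (64−54.168)²/54.168 + (42−48.396)²/48.396 + (38−32.19)²/32.19 + (48−50.172)²/50.172 + (30−37.074)²/37.074
   = 1.7846 + 0.8453 + 1.0487 + 0.0940 + 1.3498
Sum = 5.122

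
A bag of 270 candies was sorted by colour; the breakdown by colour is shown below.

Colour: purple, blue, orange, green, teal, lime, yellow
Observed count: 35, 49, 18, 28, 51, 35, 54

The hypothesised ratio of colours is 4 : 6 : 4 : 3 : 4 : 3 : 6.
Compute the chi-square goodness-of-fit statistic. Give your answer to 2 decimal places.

Ratio total = 30. Expected counts: 270×4/30 = 36, 270×6/30 = 54, 270×4/30 = 36, 270×3/30 = 27, 270×4/30 = 36, 270×3/30 = 27, 270×6/30 = 54.
χ² = (35−36)²/36 + (49−54)²/54 + (18−36)²/36 + (28−27)²/27 + (51−36)²/36 + (35−27)²/27 + (54−54)²/54
   = 0.028 + 0.463 + 9.000 + 0.037 + 6.250 + 2.370 + 0.000
Sum = 18.15

18.15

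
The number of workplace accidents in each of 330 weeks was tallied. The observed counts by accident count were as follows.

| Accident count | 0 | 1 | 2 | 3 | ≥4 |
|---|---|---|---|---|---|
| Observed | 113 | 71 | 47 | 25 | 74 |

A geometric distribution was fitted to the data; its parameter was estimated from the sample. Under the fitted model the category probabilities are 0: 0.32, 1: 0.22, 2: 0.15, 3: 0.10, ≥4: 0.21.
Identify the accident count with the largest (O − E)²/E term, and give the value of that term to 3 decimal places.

Expected counts E_i = n·p_i: 330×0.32 = 105.6, 330×0.22 = 72.6, 330×0.15 = 49.5, 330×0.10 = 33, 330×0.21 = 69.3.
χ² = (113−105.6)²/105.6 + (71−72.6)²/72.6 + (47−49.5)²/49.5 + (25−33)²/33 + (74−69.3)²/69.3
   = 0.5186 + 0.0353 + 0.1263 + 1.9394 + 0.3188
The largest term is for 3: 1.939.

3, 1.939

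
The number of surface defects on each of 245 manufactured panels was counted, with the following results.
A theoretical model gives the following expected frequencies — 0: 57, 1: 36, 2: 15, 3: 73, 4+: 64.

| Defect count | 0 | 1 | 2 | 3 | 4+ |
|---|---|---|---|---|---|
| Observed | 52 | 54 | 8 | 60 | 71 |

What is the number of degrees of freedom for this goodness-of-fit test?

There are k = 5 categories and no parameters were estimated from the data, so df = 5 − 1 = 4.

4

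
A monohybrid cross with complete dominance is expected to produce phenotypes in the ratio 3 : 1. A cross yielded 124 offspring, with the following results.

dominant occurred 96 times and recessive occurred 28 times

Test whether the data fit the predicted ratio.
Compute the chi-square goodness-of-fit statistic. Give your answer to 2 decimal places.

0.39

Ratio total = 4. Expected counts: 124×3/4 = 93, 124×1/4 = 31.
cat            O        E   (O−E)²/E
dominant      96       93      0.097
recessive     28       31      0.290
Sum = 0.39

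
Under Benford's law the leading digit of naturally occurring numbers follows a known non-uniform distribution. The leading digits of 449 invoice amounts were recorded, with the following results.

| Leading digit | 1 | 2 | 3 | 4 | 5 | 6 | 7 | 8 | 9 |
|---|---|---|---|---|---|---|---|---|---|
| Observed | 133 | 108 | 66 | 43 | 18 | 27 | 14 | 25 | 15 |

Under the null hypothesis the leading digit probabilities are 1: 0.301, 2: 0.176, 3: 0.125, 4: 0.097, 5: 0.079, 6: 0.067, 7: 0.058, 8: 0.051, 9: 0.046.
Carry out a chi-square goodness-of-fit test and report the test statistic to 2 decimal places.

28.63

Expected counts E_i = n·p_i: 449×0.301 = 135.149, 449×0.176 = 79.024, 449×0.125 = 56.125, 449×0.097 = 43.553, 449×0.079 = 35.471, 449×0.067 = 30.083, 449×0.058 = 26.042, 449×0.051 = 22.899, 449×0.046 = 20.654.
cat         O        E   (O−E)²/E
1         133  135.149      0.034
2         108   79.024     10.625
3          66   56.125      1.737
4          43   43.553      0.007
5          18   35.471      8.605
6          27   30.083      0.316
7          14   26.042      5.568
8          25   22.899      0.193
9          15   20.654      1.548
Sum = 28.63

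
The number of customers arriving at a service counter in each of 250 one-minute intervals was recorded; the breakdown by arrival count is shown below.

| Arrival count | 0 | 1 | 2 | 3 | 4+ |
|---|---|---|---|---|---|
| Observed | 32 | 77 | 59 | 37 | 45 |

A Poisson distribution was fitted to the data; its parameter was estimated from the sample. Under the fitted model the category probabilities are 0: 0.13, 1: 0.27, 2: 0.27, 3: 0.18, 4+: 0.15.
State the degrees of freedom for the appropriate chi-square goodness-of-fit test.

There are k = 5 categories and 1 parameter estimated from the data, so df = 5 − 1 − 1 = 3.

3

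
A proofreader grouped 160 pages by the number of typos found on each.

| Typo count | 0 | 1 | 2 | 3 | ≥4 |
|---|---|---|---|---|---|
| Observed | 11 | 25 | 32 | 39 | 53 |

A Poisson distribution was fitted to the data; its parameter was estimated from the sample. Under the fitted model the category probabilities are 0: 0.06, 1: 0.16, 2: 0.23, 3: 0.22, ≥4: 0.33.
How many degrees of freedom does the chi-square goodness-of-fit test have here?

There are k = 5 categories and 1 parameter estimated from the data, so df = 5 − 1 − 1 = 3.

3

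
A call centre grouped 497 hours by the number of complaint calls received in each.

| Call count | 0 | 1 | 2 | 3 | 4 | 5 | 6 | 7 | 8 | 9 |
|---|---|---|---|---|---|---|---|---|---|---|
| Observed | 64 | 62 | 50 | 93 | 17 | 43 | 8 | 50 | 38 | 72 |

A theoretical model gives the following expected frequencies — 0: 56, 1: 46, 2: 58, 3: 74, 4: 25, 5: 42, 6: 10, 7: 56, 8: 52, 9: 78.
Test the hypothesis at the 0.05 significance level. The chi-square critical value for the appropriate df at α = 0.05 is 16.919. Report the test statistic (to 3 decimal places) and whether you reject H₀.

χ² = (64−56)²/56 + (62−46)²/46 + (50−58)²/58 + (93−74)²/74 + (17−25)²/25 + (43−42)²/42 + (8−10)²/10 + (50−56)²/56 + (38−52)²/52 + (72−78)²/78
   = 1.1429 + 5.5652 + 1.1034 + 4.8784 + 2.5600 + 0.0238 + 0.4000 + 0.6429 + 3.7692 + 0.4615
Sum = 20.547
df = 9. Since 20.547 > 16.919, we reject H₀.

20.547; reject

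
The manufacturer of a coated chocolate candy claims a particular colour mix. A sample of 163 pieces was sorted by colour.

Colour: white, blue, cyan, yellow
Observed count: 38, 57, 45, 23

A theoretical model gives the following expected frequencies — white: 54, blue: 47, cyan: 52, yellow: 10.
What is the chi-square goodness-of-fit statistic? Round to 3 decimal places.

24.711

cat         O        E   (O−E)²/E
white      38       54     4.7407
blue       57       47     2.1277
cyan       45       52     0.9423
yellow     23       10    16.9000
Sum = 24.711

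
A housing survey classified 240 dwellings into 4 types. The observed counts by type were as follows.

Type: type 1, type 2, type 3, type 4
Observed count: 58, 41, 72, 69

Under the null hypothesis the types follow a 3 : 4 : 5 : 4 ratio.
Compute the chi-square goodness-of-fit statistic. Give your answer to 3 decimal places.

Ratio total = 16. Expected counts: 240×3/16 = 45, 240×4/16 = 60, 240×5/16 = 75, 240×4/16 = 60.
type 1: (58 − 45)²/45 = 169/45 = 3.7556
type 2: (41 − 60)²/60 = 361/60 = 6.0167
type 3: (72 − 75)²/75 = 9/75 = 0.1200
type 4: (69 − 60)²/60 = 81/60 = 1.3500
Sum = 11.242

11.242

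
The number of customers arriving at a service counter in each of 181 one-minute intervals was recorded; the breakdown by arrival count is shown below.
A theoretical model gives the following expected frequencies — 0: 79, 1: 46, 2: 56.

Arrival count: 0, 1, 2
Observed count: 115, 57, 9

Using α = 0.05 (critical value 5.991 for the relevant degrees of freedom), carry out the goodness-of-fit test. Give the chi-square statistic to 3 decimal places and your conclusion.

0: (115 − 79)²/79 = 1296/79 = 16.4051
1: (57 − 46)²/46 = 121/46 = 2.6304
2: (9 − 56)²/56 = 2209/56 = 39.4464
Sum = 58.482
df = 2. Since 58.482 > 5.991, we reject H₀.

58.482; reject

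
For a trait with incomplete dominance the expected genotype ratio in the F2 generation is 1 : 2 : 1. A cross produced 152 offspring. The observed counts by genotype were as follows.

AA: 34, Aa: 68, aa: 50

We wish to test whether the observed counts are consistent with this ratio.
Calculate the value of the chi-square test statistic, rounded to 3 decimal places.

Ratio total = 4. Expected counts: 152×1/4 = 38, 152×2/4 = 76, 152×1/4 = 38.
cat         O        E   (O−E)²/E
AA         34       38     0.4211
Aa         68       76     0.8421
aa         50       38     3.7895
Sum = 5.053

5.053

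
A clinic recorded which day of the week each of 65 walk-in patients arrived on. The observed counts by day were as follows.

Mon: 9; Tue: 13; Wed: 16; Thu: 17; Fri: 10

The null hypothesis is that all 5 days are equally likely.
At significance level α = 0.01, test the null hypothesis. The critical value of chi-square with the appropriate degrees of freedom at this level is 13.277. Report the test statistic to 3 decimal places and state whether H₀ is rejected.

Under H₀ each category has probability 1/5, so each expected count is 65/5 = 13.
χ² = (9−13)²/13 + (13−13)²/13 + (16−13)²/13 + (17−13)²/13 + (10−13)²/13
   = 1.2308 + 0.0000 + 0.6923 + 1.2308 + 0.6923
Sum = 3.846
df = 4. Since 3.846 < 13.277, we do not reject H₀.

3.846; do not reject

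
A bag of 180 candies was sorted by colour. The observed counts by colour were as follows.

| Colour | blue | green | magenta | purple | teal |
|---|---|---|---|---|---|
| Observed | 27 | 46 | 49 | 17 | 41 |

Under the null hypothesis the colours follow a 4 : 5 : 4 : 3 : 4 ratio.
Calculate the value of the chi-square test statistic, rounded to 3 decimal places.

Ratio total = 20. Expected counts: 180×4/20 = 36, 180×5/20 = 45, 180×4/20 = 36, 180×3/20 = 27, 180×4/20 = 36.
cat          O        E   (O−E)²/E
blue        27       36     2.2500
green       46       45     0.0222
magenta     49       36     4.6944
purple      17       27     3.7037
teal        41       36     0.6944
Sum = 11.365

11.365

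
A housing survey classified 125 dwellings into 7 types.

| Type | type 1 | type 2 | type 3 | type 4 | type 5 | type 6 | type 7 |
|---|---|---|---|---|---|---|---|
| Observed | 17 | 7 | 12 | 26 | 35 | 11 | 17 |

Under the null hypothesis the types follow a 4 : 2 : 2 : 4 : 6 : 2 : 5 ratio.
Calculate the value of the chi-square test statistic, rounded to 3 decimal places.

Ratio total = 25. Expected counts: 125×4/25 = 20, 125×2/25 = 10, 125×2/25 = 10, 125×4/25 = 20, 125×6/25 = 30, 125×2/25 = 10, 125×5/25 = 25.
χ² = (17−20)²/20 + (7−10)²/10 + (12−10)²/10 + (26−20)²/20 + (35−30)²/30 + (11−10)²/10 + (17−25)²/25
   = 0.4500 + 0.9000 + 0.4000 + 1.8000 + 0.8333 + 0.1000 + 2.5600
Sum = 7.043

7.043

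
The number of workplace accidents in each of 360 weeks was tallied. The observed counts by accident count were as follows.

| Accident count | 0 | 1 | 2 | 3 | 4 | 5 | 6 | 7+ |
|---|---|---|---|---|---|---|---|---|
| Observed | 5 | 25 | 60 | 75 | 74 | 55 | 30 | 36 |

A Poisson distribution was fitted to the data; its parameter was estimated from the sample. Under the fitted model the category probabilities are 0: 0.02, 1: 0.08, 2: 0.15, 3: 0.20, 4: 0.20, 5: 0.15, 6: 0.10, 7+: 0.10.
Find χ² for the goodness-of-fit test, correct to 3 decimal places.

3.039

Expected counts E_i = n·p_i: 360×0.02 = 7.2, 360×0.08 = 28.8, 360×0.15 = 54, 360×0.20 = 72, 360×0.20 = 72, 360×0.15 = 54, 360×0.10 = 36, 360×0.10 = 36.
cat         O        E   (O−E)²/E
0           5      7.2     0.6722
1          25     28.8     0.5014
2          60       54     0.6667
3          75       72     0.1250
4          74       72     0.0556
5          55       54     0.0185
6          30       36     1.0000
7+         36       36     0.0000
Sum = 3.039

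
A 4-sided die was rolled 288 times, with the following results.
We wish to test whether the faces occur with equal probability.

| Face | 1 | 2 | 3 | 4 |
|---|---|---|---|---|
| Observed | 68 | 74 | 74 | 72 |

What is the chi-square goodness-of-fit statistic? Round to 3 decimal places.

0.333

Under H₀ each category has probability 1/4, so each expected count is 288/4 = 72.
χ² = (68−72)²/72 + (74−72)²/72 + (74−72)²/72 + (72−72)²/72
   = 0.2222 + 0.0556 + 0.0556 + 0.0000
Sum = 0.333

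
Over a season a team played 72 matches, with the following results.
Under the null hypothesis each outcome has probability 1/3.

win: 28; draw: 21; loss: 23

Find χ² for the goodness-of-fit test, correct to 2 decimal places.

Under H₀ each category has probability 1/3, so each expected count is 72/3 = 24.
χ² = (28−24)²/24 + (21−24)²/24 + (23−24)²/24
   = 0.667 + 0.375 + 0.042
Sum = 1.08

1.08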